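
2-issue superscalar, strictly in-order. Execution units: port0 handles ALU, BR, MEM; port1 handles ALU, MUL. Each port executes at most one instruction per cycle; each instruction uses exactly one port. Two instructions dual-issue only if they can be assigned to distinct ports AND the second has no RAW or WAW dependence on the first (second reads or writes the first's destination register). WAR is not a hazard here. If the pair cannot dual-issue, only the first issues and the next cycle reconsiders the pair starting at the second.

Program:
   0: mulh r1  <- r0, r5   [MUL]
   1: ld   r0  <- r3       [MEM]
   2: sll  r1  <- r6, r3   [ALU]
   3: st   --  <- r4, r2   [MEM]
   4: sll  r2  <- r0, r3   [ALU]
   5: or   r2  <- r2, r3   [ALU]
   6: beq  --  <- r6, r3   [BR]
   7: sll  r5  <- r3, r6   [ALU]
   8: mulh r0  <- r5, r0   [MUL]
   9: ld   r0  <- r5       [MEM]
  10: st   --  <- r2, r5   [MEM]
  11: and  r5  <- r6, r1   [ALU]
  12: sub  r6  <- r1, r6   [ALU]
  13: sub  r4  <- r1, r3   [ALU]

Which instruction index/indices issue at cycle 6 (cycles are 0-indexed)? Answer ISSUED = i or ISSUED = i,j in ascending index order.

ISSUED = 9

0. mulh;ld @i0+i1  | dual
1. sll;st @i2+i3  | dual
2. sll @i4  | RAW+WAW r2
3. or;beq @i5+i6  | dual
4. sll @i7  | RAW r5
5. mulh @i8  | WAW r0
6. ld @i9  | no-port MEM/MEM
7. st;and @i10+i11  | dual
8. sub;sub @i12+i13  | dual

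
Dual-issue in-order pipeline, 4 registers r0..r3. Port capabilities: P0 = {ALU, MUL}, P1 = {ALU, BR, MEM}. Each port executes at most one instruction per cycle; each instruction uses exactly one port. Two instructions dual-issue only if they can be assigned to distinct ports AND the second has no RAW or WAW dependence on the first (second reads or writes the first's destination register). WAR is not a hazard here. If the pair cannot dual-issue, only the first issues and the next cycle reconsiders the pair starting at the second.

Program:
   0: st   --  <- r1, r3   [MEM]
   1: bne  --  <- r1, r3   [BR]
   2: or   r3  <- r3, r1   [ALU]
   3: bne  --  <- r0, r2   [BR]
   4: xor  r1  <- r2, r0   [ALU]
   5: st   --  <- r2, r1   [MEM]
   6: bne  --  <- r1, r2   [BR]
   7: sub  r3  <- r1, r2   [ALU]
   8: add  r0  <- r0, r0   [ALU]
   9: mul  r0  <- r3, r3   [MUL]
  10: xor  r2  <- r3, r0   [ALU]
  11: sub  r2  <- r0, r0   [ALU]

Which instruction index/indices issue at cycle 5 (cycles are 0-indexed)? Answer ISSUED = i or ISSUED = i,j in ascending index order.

t=0 i0:st.MEM ; no-port MEM/BR
t=1 i1+i2:bne.BR+or.ALU ; pair
t=2 i3+i4:bne.BR+xor.ALU ; pair
t=3 i5:st.MEM ; no-port MEM/BR
t=4 i6+i7:bne.BR+sub.ALU ; pair
t=5 i8:add.ALU ; WAW r0
t=6 i9:mul.MUL ; RAW r0
t=7 i10:xor.ALU ; WAW r2
t=8 i11:sub.ALU ; tail

ISSUED = 8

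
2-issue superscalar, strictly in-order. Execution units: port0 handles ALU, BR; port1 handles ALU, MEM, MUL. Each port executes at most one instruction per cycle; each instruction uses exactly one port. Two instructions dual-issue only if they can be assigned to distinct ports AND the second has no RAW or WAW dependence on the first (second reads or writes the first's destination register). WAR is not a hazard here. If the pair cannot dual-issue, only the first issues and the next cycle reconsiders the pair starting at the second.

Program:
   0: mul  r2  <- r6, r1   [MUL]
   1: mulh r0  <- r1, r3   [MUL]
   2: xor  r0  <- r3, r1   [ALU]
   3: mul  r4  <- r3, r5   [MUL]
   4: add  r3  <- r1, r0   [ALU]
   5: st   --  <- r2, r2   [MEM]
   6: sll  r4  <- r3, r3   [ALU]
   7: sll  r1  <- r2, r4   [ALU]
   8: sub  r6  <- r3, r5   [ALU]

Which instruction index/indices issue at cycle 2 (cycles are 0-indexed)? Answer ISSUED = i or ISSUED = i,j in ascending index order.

c0: i0 mul  no-port MUL/MUL
c1: i1 mulh  WAW r0
c2: i2,i3 xor;mul  pair
c3: i4,i5 add;st  pair
c4: i6 sll  RAW r4
c5: i7,i8 sll;sub  pair

ISSUED = 2,3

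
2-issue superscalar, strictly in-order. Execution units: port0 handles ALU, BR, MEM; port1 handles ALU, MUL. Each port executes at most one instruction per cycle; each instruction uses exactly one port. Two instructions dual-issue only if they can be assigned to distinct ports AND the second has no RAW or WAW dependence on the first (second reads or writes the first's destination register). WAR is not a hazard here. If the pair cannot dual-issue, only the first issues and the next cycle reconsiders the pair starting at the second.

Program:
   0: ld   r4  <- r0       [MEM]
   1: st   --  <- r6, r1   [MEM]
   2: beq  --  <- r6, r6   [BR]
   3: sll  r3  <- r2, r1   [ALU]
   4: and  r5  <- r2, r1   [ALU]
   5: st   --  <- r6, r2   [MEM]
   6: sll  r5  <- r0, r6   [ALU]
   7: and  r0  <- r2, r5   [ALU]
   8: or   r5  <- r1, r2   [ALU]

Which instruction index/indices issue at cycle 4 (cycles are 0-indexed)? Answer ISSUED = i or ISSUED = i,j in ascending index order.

ISSUED = 6

  cy0 -> i0 (ld.MEM) no-port MEM/MEM
  cy1 -> i1 (st.MEM) no-port MEM/BR
  cy2 -> i2&i3 (beq.BR/sll.ALU) dual
  cy3 -> i4&i5 (and.ALU/st.MEM) dual
  cy4 -> i6 (sll.ALU) RAW r5
  cy5 -> i7&i8 (and.ALU/or.ALU) dual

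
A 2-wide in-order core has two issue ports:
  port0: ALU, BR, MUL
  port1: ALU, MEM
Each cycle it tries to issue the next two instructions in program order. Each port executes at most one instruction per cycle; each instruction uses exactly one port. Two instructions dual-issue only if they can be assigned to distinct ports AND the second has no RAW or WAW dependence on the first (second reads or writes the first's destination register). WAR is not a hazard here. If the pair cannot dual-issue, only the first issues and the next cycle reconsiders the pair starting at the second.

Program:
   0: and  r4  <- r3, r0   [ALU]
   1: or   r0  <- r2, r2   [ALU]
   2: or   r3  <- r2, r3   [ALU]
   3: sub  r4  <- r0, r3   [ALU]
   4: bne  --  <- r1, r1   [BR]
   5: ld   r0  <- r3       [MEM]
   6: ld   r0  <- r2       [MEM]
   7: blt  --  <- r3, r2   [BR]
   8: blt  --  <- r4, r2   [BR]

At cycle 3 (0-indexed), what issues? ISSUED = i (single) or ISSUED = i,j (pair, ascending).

c0: i0+i1 and.ALU+or.ALU  dual
c1: i2 or.ALU  RAW r3
c2: i3+i4 sub.ALU+bne.BR  dual
c3: i5 ld.MEM  no-port MEM/MEM
c4: i6+i7 ld.MEM+blt.BR  dual
c5: i8 blt.BR  tail

ISSUED = 5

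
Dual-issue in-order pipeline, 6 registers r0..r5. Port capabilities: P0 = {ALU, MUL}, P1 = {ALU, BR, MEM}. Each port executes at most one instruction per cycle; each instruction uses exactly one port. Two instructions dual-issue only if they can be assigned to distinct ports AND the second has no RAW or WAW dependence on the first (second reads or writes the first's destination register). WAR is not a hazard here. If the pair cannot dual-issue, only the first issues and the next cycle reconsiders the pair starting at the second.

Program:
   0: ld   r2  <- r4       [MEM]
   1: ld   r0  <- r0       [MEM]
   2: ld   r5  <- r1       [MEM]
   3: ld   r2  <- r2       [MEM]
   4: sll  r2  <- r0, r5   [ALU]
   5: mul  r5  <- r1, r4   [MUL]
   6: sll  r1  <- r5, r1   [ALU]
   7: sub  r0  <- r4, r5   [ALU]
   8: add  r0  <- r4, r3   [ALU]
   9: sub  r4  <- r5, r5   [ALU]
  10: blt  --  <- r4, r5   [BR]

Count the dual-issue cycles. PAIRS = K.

0. ld.MEM @i0  | no-port MEM/MEM
1. ld.MEM @i1  | no-port MEM/MEM
2. ld.MEM @i2  | no-port MEM/MEM
3. ld.MEM @i3  | WAW r2
4. sll.ALU;mul.MUL @i4/i5  | dual
5. sll.ALU;sub.ALU @i6/i7  | dual
6. add.ALU;sub.ALU @i8/i9  | dual
7. blt.BR @i10  | tail

PAIRS = 3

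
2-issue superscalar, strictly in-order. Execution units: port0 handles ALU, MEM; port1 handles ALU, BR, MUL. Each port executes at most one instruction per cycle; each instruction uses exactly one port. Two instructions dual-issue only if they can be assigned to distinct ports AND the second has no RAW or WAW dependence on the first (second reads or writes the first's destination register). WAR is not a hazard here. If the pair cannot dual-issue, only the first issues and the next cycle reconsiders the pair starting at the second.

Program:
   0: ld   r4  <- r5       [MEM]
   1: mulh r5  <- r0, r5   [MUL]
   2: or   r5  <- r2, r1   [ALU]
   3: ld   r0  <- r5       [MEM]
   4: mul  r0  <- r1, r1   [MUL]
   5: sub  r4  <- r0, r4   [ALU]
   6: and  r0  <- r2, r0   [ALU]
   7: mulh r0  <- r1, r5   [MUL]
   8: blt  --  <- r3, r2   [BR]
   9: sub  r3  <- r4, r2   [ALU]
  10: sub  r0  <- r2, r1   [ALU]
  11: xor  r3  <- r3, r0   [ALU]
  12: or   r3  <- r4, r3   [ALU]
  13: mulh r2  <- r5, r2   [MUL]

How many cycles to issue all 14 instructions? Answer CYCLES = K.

CYCLES = 10

  cy0 -> i0/i1 (ld.MEM;mulh.MUL) pair
  cy1 -> i2 (or.ALU) RAW r5
  cy2 -> i3 (ld.MEM) WAW r0
  cy3 -> i4 (mul.MUL) RAW r0
  cy4 -> i5/i6 (sub.ALU;and.ALU) pair
  cy5 -> i7 (mulh.MUL) no-port MUL/BR
  cy6 -> i8/i9 (blt.BR;sub.ALU) pair
  cy7 -> i10 (sub.ALU) RAW r0
  cy8 -> i11 (xor.ALU) RAW+WAW r3
  cy9 -> i12/i13 (or.ALU;mulh.MUL) pair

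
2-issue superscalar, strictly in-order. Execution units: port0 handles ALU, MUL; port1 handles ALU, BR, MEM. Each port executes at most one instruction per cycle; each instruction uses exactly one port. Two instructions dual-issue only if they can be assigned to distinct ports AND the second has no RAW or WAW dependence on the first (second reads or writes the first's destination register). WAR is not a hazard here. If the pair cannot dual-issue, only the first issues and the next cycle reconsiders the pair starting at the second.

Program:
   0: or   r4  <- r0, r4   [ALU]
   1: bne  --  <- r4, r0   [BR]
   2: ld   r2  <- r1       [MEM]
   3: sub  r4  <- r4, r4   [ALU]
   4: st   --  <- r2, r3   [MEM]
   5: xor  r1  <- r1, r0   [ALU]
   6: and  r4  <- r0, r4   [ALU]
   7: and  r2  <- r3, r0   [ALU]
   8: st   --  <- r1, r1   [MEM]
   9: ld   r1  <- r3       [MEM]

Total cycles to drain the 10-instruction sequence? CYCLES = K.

CYCLES = 7

  cy0 -> i0 (or.ALU) RAW r4
  cy1 -> i1 (bne.BR) no-port BR/MEM
  cy2 -> i2,i3 (ld.MEM/sub.ALU) dual
  cy3 -> i4,i5 (st.MEM/xor.ALU) dual
  cy4 -> i6,i7 (and.ALU/and.ALU) dual
  cy5 -> i8 (st.MEM) no-port MEM/MEM
  cy6 -> i9 (ld.MEM) tail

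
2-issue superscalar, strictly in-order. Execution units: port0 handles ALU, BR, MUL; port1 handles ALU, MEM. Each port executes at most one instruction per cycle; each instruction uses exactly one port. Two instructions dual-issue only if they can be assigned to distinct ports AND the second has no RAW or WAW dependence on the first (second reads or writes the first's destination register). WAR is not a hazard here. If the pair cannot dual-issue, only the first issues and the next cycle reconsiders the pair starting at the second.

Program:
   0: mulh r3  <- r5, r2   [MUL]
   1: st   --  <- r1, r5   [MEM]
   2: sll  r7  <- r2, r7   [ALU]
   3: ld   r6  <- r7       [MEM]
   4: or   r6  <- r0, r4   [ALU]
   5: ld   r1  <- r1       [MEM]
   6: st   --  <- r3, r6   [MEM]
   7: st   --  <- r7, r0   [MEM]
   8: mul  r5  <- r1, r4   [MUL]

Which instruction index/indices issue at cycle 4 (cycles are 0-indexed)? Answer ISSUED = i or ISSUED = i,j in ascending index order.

ISSUED = 6

  cy0 -> i0+i1 (mulh st) 2-wide
  cy1 -> i2 (sll) RAW r7
  cy2 -> i3 (ld) WAW r6
  cy3 -> i4+i5 (or ld) 2-wide
  cy4 -> i6 (st) no-port MEM/MEM
  cy5 -> i7+i8 (st mul) 2-wide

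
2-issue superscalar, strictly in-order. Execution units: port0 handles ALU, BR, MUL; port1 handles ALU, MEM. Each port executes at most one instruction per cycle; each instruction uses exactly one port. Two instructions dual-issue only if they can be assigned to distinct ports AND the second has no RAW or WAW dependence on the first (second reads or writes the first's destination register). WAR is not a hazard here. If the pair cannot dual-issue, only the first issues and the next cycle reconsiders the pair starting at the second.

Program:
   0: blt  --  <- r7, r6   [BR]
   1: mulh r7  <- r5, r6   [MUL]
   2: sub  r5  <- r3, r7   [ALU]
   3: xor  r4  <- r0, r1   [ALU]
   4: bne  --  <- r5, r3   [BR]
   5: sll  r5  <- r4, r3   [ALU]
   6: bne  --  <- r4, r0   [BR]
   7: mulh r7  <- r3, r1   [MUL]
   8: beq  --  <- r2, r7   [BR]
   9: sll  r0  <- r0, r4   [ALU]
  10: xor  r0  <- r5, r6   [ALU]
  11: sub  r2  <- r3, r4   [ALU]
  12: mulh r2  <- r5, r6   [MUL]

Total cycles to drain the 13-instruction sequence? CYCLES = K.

t=0 i0:blt ; no-port BR/MUL
t=1 i1:mulh ; RAW r7
t=2 i2+i3:sub xor ; pair
t=3 i4+i5:bne sll ; pair
t=4 i6:bne ; no-port BR/MUL
t=5 i7:mulh ; no-port MUL/BR
t=6 i8+i9:beq sll ; pair
t=7 i10+i11:xor sub ; pair
t=8 i12:mulh ; tail

CYCLES = 9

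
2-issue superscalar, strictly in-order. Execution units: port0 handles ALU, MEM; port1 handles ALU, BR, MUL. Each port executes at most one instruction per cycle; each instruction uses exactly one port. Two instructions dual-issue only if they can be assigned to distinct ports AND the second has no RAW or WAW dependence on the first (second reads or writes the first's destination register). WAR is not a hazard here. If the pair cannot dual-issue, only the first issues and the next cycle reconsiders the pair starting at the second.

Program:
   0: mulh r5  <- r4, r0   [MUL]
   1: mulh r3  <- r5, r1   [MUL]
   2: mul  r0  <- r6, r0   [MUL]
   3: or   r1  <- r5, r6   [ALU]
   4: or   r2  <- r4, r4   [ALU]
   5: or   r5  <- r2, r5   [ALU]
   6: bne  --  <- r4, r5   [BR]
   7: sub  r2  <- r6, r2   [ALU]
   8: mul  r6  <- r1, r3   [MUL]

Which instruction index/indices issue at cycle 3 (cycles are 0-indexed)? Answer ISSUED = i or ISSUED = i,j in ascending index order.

ISSUED = 4

#0 head=0: mulh i0 no-port MUL/MUL
#1 head=1: mulh i1 no-port MUL/MUL
#2 head=2: mul;or i2&i3 pair
#3 head=4: or i4 RAW r2
#4 head=5: or i5 RAW r5
#5 head=6: bne;sub i6&i7 pair
#6 head=8: mul i8 tail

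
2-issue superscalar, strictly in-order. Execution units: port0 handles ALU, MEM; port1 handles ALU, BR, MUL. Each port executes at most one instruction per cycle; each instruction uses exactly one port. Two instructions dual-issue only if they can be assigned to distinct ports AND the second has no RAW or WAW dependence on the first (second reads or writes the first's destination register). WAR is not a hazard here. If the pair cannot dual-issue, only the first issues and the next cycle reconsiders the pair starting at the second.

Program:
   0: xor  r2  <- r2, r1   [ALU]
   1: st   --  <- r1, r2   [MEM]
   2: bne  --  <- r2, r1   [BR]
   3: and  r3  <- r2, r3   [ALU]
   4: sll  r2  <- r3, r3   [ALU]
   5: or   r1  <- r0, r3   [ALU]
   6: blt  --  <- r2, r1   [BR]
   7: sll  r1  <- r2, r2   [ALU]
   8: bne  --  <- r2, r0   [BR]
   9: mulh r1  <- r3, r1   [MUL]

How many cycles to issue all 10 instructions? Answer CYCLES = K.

CYCLES = 7

t=0 i0:xor.ALU ; RAW r2
t=1 i1/i2:st.MEM/bne.BR ; dual
t=2 i3:and.ALU ; RAW r3
t=3 i4/i5:sll.ALU/or.ALU ; dual
t=4 i6/i7:blt.BR/sll.ALU ; dual
t=5 i8:bne.BR ; no-port BR/MUL
t=6 i9:mulh.MUL ; tail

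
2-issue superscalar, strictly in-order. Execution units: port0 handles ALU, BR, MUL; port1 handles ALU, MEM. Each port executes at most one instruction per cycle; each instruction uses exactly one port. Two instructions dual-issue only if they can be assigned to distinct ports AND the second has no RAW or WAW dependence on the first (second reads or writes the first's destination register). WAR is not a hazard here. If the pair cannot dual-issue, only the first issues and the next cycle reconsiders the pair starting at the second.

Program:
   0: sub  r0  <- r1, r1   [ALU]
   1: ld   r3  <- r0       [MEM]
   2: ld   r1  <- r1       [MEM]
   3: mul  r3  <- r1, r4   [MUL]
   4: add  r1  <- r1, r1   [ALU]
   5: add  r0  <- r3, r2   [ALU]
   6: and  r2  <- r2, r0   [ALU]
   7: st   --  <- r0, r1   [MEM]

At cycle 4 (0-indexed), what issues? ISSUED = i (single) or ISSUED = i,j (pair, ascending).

0. sub.ALU @i0  | RAW r0
1. ld.MEM @i1  | no-port MEM/MEM
2. ld.MEM @i2  | RAW r1
3. mul.MUL+add.ALU @i3,i4  | 2-wide
4. add.ALU @i5  | RAW r0
5. and.ALU+st.MEM @i6,i7  | 2-wide

ISSUED = 5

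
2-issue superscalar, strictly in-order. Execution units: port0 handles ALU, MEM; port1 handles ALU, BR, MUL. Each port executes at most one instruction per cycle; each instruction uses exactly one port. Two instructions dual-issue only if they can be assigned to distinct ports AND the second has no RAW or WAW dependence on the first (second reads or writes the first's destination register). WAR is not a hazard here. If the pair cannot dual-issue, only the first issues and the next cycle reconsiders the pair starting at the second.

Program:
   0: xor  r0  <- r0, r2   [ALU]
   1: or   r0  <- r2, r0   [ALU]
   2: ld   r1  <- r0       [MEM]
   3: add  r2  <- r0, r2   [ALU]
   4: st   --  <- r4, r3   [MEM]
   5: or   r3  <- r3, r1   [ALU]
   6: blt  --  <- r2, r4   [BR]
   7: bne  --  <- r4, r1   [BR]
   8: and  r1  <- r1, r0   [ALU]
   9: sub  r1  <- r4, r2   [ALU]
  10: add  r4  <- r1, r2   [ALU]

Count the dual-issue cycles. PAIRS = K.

[0] i0  xor.ALU  -- RAW+WAW r0
[1] i1  or.ALU  -- RAW r0
[2] i2&i3  ld.MEM/add.ALU  -- pair
[3] i4&i5  st.MEM/or.ALU  -- pair
[4] i6  blt.BR  -- no-port BR/BR
[5] i7&i8  bne.BR/and.ALU  -- pair
[6] i9  sub.ALU  -- RAW r1
[7] i10  add.ALU  -- tail

PAIRS = 3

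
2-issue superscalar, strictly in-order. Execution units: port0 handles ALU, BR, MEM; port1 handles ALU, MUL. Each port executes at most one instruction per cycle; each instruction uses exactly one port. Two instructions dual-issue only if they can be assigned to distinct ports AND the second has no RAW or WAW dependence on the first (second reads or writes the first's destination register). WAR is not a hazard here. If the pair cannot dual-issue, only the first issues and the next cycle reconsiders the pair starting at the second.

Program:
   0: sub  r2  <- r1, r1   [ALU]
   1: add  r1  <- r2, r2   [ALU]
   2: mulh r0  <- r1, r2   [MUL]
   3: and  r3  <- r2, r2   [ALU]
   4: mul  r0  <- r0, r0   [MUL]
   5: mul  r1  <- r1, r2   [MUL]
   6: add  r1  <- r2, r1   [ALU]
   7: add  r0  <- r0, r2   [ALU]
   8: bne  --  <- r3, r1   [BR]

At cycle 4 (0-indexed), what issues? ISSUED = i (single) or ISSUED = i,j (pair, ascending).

ISSUED = 5

t=0 i0:sub ; RAW r2
t=1 i1:add ; RAW r1
t=2 i2+i3:mulh+and ; 2-wide
t=3 i4:mul ; no-port MUL/MUL
t=4 i5:mul ; RAW+WAW r1
t=5 i6+i7:add+add ; 2-wide
t=6 i8:bne ; tail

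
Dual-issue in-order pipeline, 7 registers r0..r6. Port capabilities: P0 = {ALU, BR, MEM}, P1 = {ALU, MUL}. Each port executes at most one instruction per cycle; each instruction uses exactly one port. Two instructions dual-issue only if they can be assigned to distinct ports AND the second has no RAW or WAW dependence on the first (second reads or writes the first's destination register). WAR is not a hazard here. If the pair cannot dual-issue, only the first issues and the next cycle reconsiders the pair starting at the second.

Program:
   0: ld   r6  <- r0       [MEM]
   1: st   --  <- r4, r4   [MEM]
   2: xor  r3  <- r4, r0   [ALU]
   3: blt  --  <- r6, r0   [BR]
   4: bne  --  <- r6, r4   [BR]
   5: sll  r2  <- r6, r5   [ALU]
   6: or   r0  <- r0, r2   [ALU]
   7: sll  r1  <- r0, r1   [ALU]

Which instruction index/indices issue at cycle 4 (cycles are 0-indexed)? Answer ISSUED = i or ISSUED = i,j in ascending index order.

ISSUED = 6

  cy0 -> i0 (ld) no-port MEM/MEM
  cy1 -> i1,i2 (st xor) 2-wide
  cy2 -> i3 (blt) no-port BR/BR
  cy3 -> i4,i5 (bne sll) 2-wide
  cy4 -> i6 (or) RAW r0
  cy5 -> i7 (sll) tail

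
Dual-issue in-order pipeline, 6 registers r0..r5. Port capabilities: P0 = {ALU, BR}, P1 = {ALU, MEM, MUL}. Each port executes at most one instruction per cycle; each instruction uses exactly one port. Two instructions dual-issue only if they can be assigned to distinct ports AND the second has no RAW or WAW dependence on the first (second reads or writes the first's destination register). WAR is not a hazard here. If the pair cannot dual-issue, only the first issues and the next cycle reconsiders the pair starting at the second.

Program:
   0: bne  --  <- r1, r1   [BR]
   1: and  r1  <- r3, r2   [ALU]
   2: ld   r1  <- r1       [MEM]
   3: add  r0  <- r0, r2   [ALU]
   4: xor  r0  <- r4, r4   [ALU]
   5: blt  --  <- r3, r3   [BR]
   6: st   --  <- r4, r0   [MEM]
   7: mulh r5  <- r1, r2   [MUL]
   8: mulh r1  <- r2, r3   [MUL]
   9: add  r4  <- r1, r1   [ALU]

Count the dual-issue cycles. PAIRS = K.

PAIRS = 3

  cy0 -> i0+i1 (bne+and) pair
  cy1 -> i2+i3 (ld+add) pair
  cy2 -> i4+i5 (xor+blt) pair
  cy3 -> i6 (st) no-port MEM/MUL
  cy4 -> i7 (mulh) no-port MUL/MUL
  cy5 -> i8 (mulh) RAW r1
  cy6 -> i9 (add) tail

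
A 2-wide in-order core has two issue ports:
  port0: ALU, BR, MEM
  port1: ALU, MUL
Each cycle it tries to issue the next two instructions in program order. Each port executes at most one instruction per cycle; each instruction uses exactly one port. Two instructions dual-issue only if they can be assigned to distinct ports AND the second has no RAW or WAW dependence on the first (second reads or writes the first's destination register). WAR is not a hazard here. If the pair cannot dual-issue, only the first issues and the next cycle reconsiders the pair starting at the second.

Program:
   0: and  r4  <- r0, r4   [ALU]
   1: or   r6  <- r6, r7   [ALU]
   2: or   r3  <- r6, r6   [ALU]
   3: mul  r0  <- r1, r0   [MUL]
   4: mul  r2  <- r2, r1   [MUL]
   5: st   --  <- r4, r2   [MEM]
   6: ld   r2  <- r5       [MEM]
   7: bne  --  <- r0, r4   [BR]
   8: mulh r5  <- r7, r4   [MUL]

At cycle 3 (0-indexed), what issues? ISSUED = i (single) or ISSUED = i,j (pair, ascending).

ISSUED = 5

[0] i0+i1  and+or  -- 2-wide
[1] i2+i3  or+mul  -- 2-wide
[2] i4  mul  -- RAW r2
[3] i5  st  -- no-port MEM/MEM
[4] i6  ld  -- no-port MEM/BR
[5] i7+i8  bne+mulh  -- 2-wide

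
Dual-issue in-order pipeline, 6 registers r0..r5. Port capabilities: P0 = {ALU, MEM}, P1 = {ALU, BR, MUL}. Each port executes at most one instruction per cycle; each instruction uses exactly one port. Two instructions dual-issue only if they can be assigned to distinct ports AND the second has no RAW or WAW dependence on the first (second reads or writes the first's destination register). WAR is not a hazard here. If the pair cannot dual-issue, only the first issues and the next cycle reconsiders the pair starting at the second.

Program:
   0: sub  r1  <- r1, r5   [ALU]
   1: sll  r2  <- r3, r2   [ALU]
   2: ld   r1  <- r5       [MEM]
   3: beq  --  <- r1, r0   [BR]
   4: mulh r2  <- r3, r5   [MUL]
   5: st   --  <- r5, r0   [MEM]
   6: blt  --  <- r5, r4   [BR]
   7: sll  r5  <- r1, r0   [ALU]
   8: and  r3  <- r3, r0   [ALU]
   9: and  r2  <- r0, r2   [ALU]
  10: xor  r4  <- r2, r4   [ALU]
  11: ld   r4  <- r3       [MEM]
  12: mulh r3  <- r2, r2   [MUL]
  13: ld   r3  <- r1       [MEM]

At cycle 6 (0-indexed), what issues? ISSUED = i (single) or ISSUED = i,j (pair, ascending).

ISSUED = 10

[0] i0/i1  sub.ALU;sll.ALU  -- pair
[1] i2  ld.MEM  -- RAW r1
[2] i3  beq.BR  -- no-port BR/MUL
[3] i4/i5  mulh.MUL;st.MEM  -- pair
[4] i6/i7  blt.BR;sll.ALU  -- pair
[5] i8/i9  and.ALU;and.ALU  -- pair
[6] i10  xor.ALU  -- WAW r4
[7] i11/i12  ld.MEM;mulh.MUL  -- pair
[8] i13  ld.MEM  -- tail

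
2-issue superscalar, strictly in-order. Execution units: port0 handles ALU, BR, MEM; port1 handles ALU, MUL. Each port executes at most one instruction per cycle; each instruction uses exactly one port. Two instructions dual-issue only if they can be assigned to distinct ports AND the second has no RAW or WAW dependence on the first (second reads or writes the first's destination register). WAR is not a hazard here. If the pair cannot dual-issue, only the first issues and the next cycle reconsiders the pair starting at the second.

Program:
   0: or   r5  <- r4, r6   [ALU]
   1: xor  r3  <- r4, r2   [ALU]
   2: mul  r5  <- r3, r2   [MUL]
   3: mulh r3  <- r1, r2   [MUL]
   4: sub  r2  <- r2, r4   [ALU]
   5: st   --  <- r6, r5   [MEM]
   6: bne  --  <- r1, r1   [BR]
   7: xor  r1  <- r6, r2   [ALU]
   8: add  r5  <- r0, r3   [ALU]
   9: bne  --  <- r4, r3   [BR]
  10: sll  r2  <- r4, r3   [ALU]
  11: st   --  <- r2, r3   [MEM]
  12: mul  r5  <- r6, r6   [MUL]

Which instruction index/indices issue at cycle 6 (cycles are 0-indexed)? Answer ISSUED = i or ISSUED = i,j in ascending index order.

ISSUED = 10

  cy0 -> i0+i1 (or;xor) 2-wide
  cy1 -> i2 (mul) no-port MUL/MUL
  cy2 -> i3+i4 (mulh;sub) 2-wide
  cy3 -> i5 (st) no-port MEM/BR
  cy4 -> i6+i7 (bne;xor) 2-wide
  cy5 -> i8+i9 (add;bne) 2-wide
  cy6 -> i10 (sll) RAW r2
  cy7 -> i11+i12 (st;mul) 2-wide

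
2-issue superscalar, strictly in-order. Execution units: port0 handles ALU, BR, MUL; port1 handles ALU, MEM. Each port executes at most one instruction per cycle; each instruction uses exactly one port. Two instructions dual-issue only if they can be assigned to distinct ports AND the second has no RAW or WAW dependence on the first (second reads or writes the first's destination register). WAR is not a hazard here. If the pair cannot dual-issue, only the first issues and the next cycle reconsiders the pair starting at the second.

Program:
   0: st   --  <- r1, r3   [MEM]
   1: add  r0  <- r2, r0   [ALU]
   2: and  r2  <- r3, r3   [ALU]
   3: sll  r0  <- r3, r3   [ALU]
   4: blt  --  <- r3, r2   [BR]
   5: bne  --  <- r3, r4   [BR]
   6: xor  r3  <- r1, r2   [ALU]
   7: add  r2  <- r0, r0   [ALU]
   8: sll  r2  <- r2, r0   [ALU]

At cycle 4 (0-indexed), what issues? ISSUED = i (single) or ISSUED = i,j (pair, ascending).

ISSUED = 7

t=0 i0/i1:st.MEM/add.ALU ; dual
t=1 i2/i3:and.ALU/sll.ALU ; dual
t=2 i4:blt.BR ; no-port BR/BR
t=3 i5/i6:bne.BR/xor.ALU ; dual
t=4 i7:add.ALU ; RAW+WAW r2
t=5 i8:sll.ALU ; tail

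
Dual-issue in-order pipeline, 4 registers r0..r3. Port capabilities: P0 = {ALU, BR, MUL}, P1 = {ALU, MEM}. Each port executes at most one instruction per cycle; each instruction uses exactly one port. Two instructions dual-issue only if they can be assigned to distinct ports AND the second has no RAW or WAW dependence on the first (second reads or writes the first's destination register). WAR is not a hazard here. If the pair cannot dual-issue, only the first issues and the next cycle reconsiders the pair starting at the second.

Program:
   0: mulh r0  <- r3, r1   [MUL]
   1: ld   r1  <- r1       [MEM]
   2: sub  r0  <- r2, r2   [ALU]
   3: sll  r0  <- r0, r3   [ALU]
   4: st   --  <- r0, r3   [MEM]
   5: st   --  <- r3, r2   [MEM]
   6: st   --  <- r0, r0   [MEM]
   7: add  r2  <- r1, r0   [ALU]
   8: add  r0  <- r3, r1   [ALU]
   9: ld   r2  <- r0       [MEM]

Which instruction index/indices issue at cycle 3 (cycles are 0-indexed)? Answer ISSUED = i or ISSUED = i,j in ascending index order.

0. mulh+ld @i0&i1  | pair
1. sub @i2  | RAW+WAW r0
2. sll @i3  | RAW r0
3. st @i4  | no-port MEM/MEM
4. st @i5  | no-port MEM/MEM
5. st+add @i6&i7  | pair
6. add @i8  | RAW r0
7. ld @i9  | tail

ISSUED = 4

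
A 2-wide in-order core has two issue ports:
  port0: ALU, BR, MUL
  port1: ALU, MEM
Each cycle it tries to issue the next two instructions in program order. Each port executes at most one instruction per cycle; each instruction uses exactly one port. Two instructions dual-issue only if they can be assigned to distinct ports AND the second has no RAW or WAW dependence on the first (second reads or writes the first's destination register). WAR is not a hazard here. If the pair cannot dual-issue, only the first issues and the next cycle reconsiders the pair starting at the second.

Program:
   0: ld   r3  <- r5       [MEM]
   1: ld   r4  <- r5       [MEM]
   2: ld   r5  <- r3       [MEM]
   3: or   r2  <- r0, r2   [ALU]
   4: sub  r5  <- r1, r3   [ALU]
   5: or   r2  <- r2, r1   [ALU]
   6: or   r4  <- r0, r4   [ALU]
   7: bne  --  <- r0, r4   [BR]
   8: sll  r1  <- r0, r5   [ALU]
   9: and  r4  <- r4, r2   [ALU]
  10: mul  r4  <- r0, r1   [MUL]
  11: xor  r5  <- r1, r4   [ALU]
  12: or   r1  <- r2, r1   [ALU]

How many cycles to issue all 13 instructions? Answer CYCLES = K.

c0: i0 ld.MEM  no-port MEM/MEM
c1: i1 ld.MEM  no-port MEM/MEM
c2: i2&i3 ld.MEM;or.ALU  pair
c3: i4&i5 sub.ALU;or.ALU  pair
c4: i6 or.ALU  RAW r4
c5: i7&i8 bne.BR;sll.ALU  pair
c6: i9 and.ALU  WAW r4
c7: i10 mul.MUL  RAW r4
c8: i11&i12 xor.ALU;or.ALU  pair

CYCLES = 9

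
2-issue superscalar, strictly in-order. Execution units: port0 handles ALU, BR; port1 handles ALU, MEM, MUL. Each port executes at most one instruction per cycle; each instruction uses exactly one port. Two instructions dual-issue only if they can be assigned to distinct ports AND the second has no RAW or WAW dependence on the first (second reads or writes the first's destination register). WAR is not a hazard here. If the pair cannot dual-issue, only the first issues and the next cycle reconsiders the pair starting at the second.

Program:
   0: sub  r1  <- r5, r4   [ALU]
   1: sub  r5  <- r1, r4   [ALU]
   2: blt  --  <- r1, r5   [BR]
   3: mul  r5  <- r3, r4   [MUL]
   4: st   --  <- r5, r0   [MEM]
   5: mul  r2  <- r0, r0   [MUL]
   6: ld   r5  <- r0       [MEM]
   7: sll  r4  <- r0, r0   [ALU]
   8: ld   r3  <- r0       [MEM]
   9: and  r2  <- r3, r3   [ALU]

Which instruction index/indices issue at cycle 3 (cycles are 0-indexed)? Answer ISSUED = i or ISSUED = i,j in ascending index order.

ISSUED = 4

c0: i0 sub.ALU  RAW r1
c1: i1 sub.ALU  RAW r5
c2: i2+i3 blt.BR+mul.MUL  pair
c3: i4 st.MEM  no-port MEM/MUL
c4: i5 mul.MUL  no-port MUL/MEM
c5: i6+i7 ld.MEM+sll.ALU  pair
c6: i8 ld.MEM  RAW r3
c7: i9 and.ALU  tail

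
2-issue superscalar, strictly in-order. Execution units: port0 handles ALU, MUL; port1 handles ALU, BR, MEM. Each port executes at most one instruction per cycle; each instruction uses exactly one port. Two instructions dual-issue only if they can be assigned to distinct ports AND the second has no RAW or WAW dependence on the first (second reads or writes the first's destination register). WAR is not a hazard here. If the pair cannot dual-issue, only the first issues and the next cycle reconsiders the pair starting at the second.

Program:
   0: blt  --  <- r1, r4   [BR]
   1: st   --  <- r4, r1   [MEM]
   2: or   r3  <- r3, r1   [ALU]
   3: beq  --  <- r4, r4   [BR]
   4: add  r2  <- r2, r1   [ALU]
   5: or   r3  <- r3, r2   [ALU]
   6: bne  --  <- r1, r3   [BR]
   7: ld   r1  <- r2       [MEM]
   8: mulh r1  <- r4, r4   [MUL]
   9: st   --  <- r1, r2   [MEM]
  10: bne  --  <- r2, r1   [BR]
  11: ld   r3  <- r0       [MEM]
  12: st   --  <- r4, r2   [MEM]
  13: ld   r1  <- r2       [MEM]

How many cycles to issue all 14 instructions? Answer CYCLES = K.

t=0 i0:blt.BR ; no-port BR/MEM
t=1 i1&i2:st.MEM+or.ALU ; 2-wide
t=2 i3&i4:beq.BR+add.ALU ; 2-wide
t=3 i5:or.ALU ; RAW r3
t=4 i6:bne.BR ; no-port BR/MEM
t=5 i7:ld.MEM ; WAW r1
t=6 i8:mulh.MUL ; RAW r1
t=7 i9:st.MEM ; no-port MEM/BR
t=8 i10:bne.BR ; no-port BR/MEM
t=9 i11:ld.MEM ; no-port MEM/MEM
t=10 i12:st.MEM ; no-port MEM/MEM
t=11 i13:ld.MEM ; tail

CYCLES = 12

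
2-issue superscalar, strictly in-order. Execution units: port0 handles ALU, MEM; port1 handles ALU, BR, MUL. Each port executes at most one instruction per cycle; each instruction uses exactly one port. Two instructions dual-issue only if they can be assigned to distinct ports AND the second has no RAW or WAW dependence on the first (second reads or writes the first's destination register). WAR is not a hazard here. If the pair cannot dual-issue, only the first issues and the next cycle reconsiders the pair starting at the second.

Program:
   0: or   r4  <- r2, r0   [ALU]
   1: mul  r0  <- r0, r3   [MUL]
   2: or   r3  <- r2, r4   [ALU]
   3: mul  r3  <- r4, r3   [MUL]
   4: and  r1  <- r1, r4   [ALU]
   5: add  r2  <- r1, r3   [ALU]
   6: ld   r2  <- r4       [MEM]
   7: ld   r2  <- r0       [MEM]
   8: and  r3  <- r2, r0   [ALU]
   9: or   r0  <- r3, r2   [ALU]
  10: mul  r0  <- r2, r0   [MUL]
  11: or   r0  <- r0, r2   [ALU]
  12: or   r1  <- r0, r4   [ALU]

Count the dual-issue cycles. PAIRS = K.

PAIRS = 2

  cy0 -> i0&i1 (or+mul) 2-wide
  cy1 -> i2 (or) RAW+WAW r3
  cy2 -> i3&i4 (mul+and) 2-wide
  cy3 -> i5 (add) WAW r2
  cy4 -> i6 (ld) no-port MEM/MEM
  cy5 -> i7 (ld) RAW r2
  cy6 -> i8 (and) RAW r3
  cy7 -> i9 (or) RAW+WAW r0
  cy8 -> i10 (mul) RAW+WAW r0
  cy9 -> i11 (or) RAW r0
  cy10 -> i12 (or) tail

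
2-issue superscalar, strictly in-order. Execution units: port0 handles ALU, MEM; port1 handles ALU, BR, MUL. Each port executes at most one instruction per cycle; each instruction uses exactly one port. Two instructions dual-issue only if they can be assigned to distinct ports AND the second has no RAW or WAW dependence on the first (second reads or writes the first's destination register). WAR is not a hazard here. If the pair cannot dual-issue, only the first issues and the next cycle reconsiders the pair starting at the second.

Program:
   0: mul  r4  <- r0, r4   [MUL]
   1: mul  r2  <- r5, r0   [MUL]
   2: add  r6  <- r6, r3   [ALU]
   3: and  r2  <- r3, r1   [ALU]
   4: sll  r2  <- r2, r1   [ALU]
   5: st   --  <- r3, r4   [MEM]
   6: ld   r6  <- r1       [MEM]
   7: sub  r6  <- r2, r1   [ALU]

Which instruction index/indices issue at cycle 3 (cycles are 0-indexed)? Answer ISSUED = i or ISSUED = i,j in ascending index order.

[0] i0  mul.MUL  -- no-port MUL/MUL
[1] i1+i2  mul.MUL/add.ALU  -- dual
[2] i3  and.ALU  -- RAW+WAW r2
[3] i4+i5  sll.ALU/st.MEM  -- dual
[4] i6  ld.MEM  -- WAW r6
[5] i7  sub.ALU  -- tail

ISSUED = 4,5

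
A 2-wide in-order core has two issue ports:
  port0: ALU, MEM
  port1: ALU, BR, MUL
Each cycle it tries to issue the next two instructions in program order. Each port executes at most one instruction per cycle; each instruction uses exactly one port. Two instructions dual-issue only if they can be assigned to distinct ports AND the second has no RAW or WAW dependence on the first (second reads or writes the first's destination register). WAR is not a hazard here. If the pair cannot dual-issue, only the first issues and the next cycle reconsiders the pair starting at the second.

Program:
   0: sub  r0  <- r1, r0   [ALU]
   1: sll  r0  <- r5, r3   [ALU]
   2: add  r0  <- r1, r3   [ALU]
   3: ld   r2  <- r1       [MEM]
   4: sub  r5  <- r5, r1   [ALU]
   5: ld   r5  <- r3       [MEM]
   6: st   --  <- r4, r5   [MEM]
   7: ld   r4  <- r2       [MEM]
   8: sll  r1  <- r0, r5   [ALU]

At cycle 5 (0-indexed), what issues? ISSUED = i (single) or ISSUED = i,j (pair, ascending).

[0] i0  sub.ALU  -- WAW r0
[1] i1  sll.ALU  -- WAW r0
[2] i2/i3  add.ALU+ld.MEM  -- dual
[3] i4  sub.ALU  -- WAW r5
[4] i5  ld.MEM  -- no-port MEM/MEM
[5] i6  st.MEM  -- no-port MEM/MEM
[6] i7/i8  ld.MEM+sll.ALU  -- dual

ISSUED = 6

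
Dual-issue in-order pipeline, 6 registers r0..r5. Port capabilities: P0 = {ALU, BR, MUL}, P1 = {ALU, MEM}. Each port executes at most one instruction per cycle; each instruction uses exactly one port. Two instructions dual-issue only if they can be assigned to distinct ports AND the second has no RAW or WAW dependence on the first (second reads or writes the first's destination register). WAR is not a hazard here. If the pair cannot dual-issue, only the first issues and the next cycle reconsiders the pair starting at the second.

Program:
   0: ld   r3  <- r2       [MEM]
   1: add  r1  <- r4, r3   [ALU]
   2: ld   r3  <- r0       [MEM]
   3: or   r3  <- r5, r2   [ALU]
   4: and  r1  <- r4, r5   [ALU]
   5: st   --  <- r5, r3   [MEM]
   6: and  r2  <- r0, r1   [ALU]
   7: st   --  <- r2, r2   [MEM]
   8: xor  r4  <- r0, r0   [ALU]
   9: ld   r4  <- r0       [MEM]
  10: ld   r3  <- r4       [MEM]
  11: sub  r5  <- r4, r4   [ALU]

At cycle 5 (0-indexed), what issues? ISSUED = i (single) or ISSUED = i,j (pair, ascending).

ISSUED = 9

  cy0 -> i0 (ld.MEM) RAW r3
  cy1 -> i1+i2 (add.ALU ld.MEM) 2-wide
  cy2 -> i3+i4 (or.ALU and.ALU) 2-wide
  cy3 -> i5+i6 (st.MEM and.ALU) 2-wide
  cy4 -> i7+i8 (st.MEM xor.ALU) 2-wide
  cy5 -> i9 (ld.MEM) no-port MEM/MEM
  cy6 -> i10+i11 (ld.MEM sub.ALU) 2-wide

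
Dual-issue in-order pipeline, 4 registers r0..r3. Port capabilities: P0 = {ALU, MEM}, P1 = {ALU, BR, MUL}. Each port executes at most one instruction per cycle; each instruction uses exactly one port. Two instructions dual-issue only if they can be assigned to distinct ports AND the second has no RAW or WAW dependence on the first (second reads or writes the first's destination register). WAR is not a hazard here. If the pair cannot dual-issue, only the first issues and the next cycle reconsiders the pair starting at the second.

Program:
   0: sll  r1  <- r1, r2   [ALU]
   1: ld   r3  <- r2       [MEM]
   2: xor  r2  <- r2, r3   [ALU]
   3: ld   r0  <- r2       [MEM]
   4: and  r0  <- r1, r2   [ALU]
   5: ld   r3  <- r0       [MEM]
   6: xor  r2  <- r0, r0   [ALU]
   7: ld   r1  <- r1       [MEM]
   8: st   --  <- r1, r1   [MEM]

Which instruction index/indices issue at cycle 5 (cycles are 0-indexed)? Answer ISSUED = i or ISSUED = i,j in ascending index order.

  cy0 -> i0/i1 (sll.ALU+ld.MEM) 2-wide
  cy1 -> i2 (xor.ALU) RAW r2
  cy2 -> i3 (ld.MEM) WAW r0
  cy3 -> i4 (and.ALU) RAW r0
  cy4 -> i5/i6 (ld.MEM+xor.ALU) 2-wide
  cy5 -> i7 (ld.MEM) no-port MEM/MEM
  cy6 -> i8 (st.MEM) tail

ISSUED = 7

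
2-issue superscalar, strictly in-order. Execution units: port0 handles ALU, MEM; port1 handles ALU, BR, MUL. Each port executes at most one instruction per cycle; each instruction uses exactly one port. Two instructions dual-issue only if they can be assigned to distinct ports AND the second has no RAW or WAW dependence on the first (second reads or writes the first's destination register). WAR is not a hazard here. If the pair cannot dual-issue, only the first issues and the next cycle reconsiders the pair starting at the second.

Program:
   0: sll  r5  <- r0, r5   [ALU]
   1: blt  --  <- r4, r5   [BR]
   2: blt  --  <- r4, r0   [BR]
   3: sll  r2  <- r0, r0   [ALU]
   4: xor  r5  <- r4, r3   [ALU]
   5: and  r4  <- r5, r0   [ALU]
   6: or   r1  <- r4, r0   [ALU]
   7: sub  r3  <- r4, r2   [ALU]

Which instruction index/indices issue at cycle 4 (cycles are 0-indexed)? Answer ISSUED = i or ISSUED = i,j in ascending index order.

ISSUED = 5

0. sll @i0  | RAW r5
1. blt @i1  | no-port BR/BR
2. blt/sll @i2&i3  | dual
3. xor @i4  | RAW r5
4. and @i5  | RAW r4
5. or/sub @i6&i7  | dual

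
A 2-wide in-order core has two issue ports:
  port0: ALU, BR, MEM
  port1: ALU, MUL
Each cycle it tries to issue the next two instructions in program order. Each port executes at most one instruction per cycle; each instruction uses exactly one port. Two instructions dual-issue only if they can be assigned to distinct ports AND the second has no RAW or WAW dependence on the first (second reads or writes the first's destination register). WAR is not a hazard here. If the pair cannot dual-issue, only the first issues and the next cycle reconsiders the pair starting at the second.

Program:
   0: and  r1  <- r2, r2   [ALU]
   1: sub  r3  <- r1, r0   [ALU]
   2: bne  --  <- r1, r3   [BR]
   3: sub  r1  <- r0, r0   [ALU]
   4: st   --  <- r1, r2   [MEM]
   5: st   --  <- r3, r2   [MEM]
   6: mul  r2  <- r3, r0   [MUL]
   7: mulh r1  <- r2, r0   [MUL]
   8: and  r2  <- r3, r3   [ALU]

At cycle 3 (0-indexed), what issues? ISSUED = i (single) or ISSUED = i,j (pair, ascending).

c0: i0 and.ALU  RAW r1
c1: i1 sub.ALU  RAW r3
c2: i2/i3 bne.BR sub.ALU  pair
c3: i4 st.MEM  no-port MEM/MEM
c4: i5/i6 st.MEM mul.MUL  pair
c5: i7/i8 mulh.MUL and.ALU  pair

ISSUED = 4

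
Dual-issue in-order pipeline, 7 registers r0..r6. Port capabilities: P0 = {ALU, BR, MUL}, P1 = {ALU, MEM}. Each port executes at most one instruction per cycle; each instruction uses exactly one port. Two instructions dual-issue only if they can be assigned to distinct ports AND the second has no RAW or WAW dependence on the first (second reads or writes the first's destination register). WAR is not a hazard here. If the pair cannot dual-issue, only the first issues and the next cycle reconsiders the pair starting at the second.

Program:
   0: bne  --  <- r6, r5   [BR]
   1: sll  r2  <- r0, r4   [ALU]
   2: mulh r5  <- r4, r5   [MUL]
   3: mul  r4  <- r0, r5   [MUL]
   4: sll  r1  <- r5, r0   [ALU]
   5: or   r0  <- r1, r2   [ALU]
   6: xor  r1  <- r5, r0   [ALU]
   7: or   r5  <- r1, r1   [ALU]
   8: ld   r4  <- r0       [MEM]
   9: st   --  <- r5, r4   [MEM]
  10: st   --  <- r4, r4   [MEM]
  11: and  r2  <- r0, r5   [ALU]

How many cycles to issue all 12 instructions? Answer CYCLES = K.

t=0 i0,i1:bne.BR sll.ALU ; dual
t=1 i2:mulh.MUL ; no-port MUL/MUL
t=2 i3,i4:mul.MUL sll.ALU ; dual
t=3 i5:or.ALU ; RAW r0
t=4 i6:xor.ALU ; RAW r1
t=5 i7,i8:or.ALU ld.MEM ; dual
t=6 i9:st.MEM ; no-port MEM/MEM
t=7 i10,i11:st.MEM and.ALU ; dual

CYCLES = 8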